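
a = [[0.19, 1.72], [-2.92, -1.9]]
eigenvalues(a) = [(-0.86+1.98j), (-0.86-1.98j)]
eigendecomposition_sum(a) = [[0.09+1.22j, (0.86+0.37j)], [-1.46-0.63j, (-0.95+0.77j)]] + [[(0.09-1.22j),(0.86-0.37j)], [(-1.46+0.63j),(-0.95-0.77j)]]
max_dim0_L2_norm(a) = 2.93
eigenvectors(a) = [[(-0.28-0.54j), (-0.28+0.54j)], [0.79+0.00j, 0.79-0.00j]]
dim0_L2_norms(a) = [2.93, 2.56]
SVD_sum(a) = [[0.96,  0.81], [-2.64,  -2.23]] + [[-0.77, 0.91], [-0.28, 0.33]]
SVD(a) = [[-0.34, 0.94], [0.94, 0.34]] @ diag([3.677534125143675, 1.2675341251436751]) @ [[-0.76,-0.65], [-0.65,0.76]]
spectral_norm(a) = 3.68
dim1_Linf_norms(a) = [1.72, 2.92]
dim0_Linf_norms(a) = [2.92, 1.9]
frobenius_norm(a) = 3.89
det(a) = 4.66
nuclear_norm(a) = 4.95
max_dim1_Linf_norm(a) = 2.92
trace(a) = -1.71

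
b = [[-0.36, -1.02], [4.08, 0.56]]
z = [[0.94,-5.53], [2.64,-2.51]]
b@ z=[[-3.03, 4.55],[5.31, -23.97]]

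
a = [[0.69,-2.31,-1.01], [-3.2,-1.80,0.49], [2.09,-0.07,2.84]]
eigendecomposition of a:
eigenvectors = [[(0.45+0j), 0.08-0.50j, 0.08+0.50j], [(0.88+0j), (-0.03+0.37j), (-0.03-0.37j)], [-0.14+0.00j, -0.78+0.00j, -0.78-0.00j]]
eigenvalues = [(-3.51+0j), (2.62+1.38j), (2.62-1.38j)]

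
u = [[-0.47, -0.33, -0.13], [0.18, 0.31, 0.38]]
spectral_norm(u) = 0.74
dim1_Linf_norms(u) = [0.47, 0.38]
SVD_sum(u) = [[-0.36,-0.34,-0.26], [0.31,0.29,0.22]] + [[-0.11,0.01,0.13],  [-0.13,0.02,0.16]]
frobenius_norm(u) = 0.79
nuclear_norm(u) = 1.01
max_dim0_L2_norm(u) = 0.5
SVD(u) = [[-0.76, 0.65], [0.65, 0.76]] @ diag([0.7409208806843233, 0.2657748079972344]) @ [[0.64,  0.61,  0.47],[-0.64,  0.08,  0.77]]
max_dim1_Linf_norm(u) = 0.47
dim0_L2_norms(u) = [0.5, 0.45, 0.4]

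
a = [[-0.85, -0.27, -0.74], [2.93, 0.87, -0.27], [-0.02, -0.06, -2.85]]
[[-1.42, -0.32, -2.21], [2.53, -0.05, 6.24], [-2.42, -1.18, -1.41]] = a @ [[0.59, -0.04, 1.57],[1.17, 0.2, 2.02],[0.82, 0.41, 0.44]]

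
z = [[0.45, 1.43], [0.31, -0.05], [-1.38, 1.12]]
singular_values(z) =[1.95, 1.3]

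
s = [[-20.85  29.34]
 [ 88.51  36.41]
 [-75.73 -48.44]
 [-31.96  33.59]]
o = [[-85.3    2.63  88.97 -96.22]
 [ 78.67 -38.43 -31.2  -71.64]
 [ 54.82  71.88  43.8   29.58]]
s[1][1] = 36.41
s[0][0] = -20.85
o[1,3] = -71.64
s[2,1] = -48.44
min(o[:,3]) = -96.22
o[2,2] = 43.8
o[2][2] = 43.8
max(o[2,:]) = 71.88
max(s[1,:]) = 88.51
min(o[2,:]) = 29.58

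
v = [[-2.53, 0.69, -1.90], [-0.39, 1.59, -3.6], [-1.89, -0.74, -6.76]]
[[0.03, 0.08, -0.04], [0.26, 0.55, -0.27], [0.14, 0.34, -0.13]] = v@[[0.04, 0.08, -0.04], [0.08, 0.16, -0.09], [-0.04, -0.09, 0.04]]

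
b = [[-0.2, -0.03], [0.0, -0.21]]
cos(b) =[[0.98,  -0.01], [0.0,  0.98]]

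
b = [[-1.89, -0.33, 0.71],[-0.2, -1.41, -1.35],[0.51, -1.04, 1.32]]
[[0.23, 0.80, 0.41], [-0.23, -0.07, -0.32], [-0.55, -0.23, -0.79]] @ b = [[-0.39, -1.63, -0.38], [0.29, 0.51, -0.49], [0.68, 1.33, -1.12]]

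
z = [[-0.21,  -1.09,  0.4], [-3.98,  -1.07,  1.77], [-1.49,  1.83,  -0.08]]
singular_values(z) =[4.62, 2.4, 0.03]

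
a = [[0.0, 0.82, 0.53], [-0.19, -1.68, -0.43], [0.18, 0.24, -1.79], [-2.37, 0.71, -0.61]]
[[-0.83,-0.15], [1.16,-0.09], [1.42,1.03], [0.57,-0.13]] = a@[[-0.15, 0.24], [-0.45, 0.16], [-0.87, -0.53]]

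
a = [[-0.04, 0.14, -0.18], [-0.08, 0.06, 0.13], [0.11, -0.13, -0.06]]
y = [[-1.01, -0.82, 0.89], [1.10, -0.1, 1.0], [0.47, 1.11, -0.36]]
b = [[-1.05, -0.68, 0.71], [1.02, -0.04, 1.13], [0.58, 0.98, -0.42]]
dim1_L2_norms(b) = [1.44, 1.52, 1.21]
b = y + a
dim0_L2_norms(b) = [1.57, 1.19, 1.4]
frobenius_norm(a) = 0.34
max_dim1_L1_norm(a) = 0.36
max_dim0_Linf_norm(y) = 1.11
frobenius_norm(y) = 2.51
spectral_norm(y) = 1.95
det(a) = 0.00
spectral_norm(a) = 0.24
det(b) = 1.13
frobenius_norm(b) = 2.42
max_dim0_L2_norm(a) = 0.23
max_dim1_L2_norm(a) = 0.23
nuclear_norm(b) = 3.76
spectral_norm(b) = 1.85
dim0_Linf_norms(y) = [1.1, 1.11, 1.0]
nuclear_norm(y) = 3.96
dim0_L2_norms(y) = [1.57, 1.38, 1.39]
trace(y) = -1.47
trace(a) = -0.04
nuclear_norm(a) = 0.48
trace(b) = -1.51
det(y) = 1.50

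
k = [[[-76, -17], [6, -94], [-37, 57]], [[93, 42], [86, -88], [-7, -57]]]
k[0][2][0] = -37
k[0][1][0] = 6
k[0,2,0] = -37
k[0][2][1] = 57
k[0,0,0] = -76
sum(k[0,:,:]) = -161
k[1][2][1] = -57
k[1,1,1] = -88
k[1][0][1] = 42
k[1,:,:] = [[93, 42], [86, -88], [-7, -57]]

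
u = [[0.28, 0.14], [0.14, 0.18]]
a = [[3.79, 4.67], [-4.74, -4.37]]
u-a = [[-3.51, -4.53], [4.88, 4.55]]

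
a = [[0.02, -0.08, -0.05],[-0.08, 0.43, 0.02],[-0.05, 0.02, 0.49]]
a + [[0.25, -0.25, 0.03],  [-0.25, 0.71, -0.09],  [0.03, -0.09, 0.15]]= [[0.27,-0.33,-0.02], [-0.33,1.14,-0.07], [-0.02,-0.07,0.64]]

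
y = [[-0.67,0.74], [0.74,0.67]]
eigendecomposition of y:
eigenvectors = [[-0.91, -0.41], [0.41, -0.91]]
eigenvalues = [-1.0, 1.0]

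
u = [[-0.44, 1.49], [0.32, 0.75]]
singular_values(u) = [1.69, 0.48]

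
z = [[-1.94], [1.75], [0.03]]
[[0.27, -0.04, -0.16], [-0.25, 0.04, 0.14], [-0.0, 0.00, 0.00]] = z@[[-0.14,0.02,0.08]]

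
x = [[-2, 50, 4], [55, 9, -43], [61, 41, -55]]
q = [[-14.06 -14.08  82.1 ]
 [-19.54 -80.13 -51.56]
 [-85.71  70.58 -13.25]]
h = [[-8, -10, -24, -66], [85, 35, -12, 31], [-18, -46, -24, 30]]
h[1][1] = 35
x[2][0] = 61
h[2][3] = 30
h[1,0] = 85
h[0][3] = -66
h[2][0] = -18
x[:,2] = [4, -43, -55]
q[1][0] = -19.54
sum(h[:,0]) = 59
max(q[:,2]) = 82.1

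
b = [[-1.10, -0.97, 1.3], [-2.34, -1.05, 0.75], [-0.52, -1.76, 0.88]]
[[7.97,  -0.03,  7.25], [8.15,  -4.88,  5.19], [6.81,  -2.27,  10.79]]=b @ [[-1.62, 2.14, 0.89], [-1.61, 2.47, -5.15], [3.56, 3.63, 2.49]]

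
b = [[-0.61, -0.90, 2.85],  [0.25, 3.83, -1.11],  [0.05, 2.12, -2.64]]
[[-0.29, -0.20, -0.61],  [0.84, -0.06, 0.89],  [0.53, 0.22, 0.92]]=b @[[0.02, -0.18, -0.22], [0.21, -0.04, 0.19], [-0.03, -0.12, -0.20]]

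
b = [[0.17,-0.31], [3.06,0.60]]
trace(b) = 0.77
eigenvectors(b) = [[(0.07-0.3j), (0.07+0.3j)],[(-0.95+0j), -0.95-0.00j]]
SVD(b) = [[-0.03, -1.00], [-1.00, 0.03]] @ diag([3.120131721991301, 0.3367165535336743]) @ [[-0.98, -0.19], [-0.19, 0.98]]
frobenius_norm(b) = 3.14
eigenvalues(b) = [(0.38+0.95j), (0.38-0.95j)]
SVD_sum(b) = [[0.11,0.02], [3.06,0.59]] + [[0.06, -0.33], [-0.0, 0.01]]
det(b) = 1.05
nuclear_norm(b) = 3.46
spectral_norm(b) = 3.12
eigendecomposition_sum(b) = [[(0.09+0.52j), -0.15+0.06j], [1.53-0.62j, (0.3+0.43j)]] + [[0.09-0.52j, -0.15-0.06j], [1.53+0.62j, 0.30-0.43j]]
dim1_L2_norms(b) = [0.35, 3.12]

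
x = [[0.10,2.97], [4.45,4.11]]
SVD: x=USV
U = [[-0.36, -0.93], [-0.93, 0.36]]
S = [6.45, 1.99]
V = [[-0.65, -0.76], [0.76, -0.65]]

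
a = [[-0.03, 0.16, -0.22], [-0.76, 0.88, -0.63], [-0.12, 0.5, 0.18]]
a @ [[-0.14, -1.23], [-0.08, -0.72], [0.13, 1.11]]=[[-0.04,-0.32], [-0.05,-0.40], [0.00,-0.01]]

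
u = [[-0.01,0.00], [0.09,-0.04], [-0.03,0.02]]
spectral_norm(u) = 0.11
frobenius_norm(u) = 0.11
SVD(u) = [[-0.09, -0.59], [0.94, 0.23], [-0.34, 0.77]] @ diag([0.10511573687869712, 0.007119119359058082]) @ [[0.91, -0.42],[0.42, 0.91]]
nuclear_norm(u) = 0.11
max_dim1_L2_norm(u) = 0.1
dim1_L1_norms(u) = [0.01, 0.13, 0.05]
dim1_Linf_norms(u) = [0.01, 0.09, 0.03]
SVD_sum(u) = [[-0.01,0.0],[0.09,-0.04],[-0.03,0.02]] + [[-0.0, -0.00], [0.0, 0.00], [0.00, 0.0]]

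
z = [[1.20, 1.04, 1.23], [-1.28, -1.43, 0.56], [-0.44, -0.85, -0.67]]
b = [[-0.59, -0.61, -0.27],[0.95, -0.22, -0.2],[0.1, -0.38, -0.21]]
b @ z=[[0.19, 0.49, -0.89], [1.51, 1.47, 1.18], [0.70, 0.83, 0.05]]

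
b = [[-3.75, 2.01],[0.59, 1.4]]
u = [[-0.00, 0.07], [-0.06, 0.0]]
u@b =[[0.04, 0.1], [0.22, -0.12]]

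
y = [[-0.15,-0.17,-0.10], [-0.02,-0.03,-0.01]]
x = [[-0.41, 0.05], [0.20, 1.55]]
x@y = [[0.06, 0.07, 0.04], [-0.06, -0.08, -0.04]]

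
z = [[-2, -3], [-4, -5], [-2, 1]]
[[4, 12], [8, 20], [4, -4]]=z@[[-2, 0], [0, -4]]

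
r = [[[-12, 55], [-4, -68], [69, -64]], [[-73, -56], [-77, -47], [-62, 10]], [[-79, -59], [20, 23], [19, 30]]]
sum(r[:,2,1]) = -24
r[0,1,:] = [-4, -68]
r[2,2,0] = 19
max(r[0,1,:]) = -4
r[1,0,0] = -73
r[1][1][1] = -47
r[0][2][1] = -64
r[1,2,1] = 10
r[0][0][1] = 55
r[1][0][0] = -73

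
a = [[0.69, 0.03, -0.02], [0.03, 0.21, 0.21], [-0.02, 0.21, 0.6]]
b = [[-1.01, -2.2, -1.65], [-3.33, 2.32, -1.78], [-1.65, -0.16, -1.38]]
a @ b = [[-0.76, -1.45, -1.16], [-1.08, 0.39, -0.71], [-1.67, 0.44, -1.17]]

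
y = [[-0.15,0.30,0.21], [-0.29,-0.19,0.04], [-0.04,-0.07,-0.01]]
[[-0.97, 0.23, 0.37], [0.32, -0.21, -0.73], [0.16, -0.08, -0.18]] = y@[[-0.23, -0.86, 1.66], [-1.78, 1.94, 1.48], [-2.24, -2.31, 0.85]]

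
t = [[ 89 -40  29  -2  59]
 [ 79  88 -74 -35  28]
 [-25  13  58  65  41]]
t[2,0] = -25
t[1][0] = 79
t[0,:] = [89, -40, 29, -2, 59]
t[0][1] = -40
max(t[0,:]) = 89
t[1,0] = 79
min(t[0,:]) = -40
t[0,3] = -2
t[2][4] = 41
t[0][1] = -40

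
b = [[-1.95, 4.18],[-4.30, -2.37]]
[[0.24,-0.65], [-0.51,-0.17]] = b @ [[0.07, 0.10], [0.09, -0.11]]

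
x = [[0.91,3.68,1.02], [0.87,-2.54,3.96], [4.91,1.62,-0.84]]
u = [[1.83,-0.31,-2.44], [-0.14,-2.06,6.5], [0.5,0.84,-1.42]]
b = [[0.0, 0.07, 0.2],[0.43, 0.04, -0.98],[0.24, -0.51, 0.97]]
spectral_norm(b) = 1.45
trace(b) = 1.01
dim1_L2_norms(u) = [3.07, 6.82, 1.72]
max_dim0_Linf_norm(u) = 6.5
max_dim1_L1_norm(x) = 7.37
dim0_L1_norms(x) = [6.69, 7.84, 5.82]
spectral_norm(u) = 7.40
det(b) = -0.09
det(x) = 84.50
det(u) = -7.81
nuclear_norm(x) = 13.62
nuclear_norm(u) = 9.89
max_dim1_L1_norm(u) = 8.7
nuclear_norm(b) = 2.14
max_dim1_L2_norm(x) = 5.24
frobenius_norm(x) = 8.11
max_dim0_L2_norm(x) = 5.07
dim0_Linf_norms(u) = [1.83, 2.06, 6.5]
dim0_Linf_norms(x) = [4.91, 3.68, 3.96]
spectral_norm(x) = 5.90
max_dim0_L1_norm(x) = 7.84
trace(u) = -1.65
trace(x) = -2.47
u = x @ b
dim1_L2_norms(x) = [3.93, 4.78, 5.24]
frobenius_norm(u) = 7.67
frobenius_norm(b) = 1.57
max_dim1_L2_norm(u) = 6.82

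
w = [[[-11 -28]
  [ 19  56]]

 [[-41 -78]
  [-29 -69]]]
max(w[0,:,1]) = 56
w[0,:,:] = [[-11, -28], [19, 56]]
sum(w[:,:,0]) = -62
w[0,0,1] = -28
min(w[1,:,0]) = -41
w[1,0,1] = -78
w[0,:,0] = [-11, 19]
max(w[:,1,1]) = 56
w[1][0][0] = -41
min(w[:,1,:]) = -69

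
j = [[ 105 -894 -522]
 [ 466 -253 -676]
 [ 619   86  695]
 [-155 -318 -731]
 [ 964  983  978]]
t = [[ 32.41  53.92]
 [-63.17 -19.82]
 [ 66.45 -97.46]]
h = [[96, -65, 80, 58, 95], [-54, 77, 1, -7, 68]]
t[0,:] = [32.41, 53.92]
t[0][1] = 53.92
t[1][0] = -63.17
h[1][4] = 68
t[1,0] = -63.17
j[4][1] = 983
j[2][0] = 619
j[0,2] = -522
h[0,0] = 96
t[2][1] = -97.46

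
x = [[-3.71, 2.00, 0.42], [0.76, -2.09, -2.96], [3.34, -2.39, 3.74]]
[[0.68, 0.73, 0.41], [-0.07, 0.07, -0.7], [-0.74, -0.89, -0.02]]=x@[[-0.18,  -0.22,  -0.0], [0.01,  -0.03,  0.18], [-0.03,  -0.06,  0.11]]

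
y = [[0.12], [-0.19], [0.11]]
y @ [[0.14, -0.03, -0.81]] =[[0.02,-0.00,-0.10],[-0.03,0.01,0.15],[0.02,-0.00,-0.09]]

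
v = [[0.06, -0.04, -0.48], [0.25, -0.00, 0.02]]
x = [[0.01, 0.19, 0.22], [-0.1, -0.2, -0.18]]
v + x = [[0.07, 0.15, -0.26], [0.15, -0.2, -0.16]]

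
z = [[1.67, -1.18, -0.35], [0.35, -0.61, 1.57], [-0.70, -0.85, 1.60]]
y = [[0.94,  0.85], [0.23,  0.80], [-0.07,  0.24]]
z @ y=[[1.32,0.39], [0.08,0.19], [-0.97,-0.89]]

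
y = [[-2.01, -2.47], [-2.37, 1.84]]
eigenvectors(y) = [[-0.9, 0.44], [-0.43, -0.90]]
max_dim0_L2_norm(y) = 3.11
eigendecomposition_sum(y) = [[-2.58, -1.27], [-1.22, -0.6]] + [[0.57, -1.2],[-1.15, 2.44]]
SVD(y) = [[-0.98, -0.18],[-0.18, 0.98]] @ diag([3.1908678299281115, 2.9936370006949518]) @ [[0.75,0.66], [-0.66,0.75]]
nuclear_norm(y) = 6.18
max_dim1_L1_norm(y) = 4.48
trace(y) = -0.17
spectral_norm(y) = 3.19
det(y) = -9.55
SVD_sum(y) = [[-2.37, -2.06], [-0.44, -0.38]] + [[0.36, -0.41], [-1.93, 2.22]]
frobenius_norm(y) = 4.38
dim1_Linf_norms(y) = [2.47, 2.37]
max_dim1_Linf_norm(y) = 2.47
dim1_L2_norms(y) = [3.18, 3.0]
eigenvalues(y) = [-3.18, 3.01]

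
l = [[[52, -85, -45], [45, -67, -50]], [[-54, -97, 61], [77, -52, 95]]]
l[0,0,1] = -85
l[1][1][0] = 77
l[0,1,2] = -50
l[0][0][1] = -85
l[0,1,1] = -67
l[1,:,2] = [61, 95]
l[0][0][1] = -85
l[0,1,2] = -50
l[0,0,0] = 52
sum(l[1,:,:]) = 30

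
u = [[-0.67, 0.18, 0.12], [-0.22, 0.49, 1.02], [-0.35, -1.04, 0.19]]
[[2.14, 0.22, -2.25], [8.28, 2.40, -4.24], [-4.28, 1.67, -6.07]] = u@[[-0.79, -0.11, 3.42], [5.36, -1.05, 3.73], [5.37, 2.83, -5.21]]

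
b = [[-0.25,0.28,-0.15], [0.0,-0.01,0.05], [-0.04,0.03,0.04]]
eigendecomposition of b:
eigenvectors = [[0.99,0.17,0.69], [-0.02,0.6,0.71], [0.13,0.78,0.16]]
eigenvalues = [-0.28, 0.05, 0.0]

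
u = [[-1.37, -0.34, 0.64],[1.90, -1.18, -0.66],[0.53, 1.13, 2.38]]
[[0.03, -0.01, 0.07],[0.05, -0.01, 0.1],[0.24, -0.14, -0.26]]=u@[[0.04, -0.02, -0.04], [-0.04, 0.01, -0.13], [0.11, -0.06, -0.04]]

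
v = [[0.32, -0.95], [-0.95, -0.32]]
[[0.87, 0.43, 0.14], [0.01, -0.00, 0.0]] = v @ [[0.27, 0.14, 0.04], [-0.82, -0.41, -0.13]]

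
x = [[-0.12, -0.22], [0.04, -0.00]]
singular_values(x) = [0.25, 0.04]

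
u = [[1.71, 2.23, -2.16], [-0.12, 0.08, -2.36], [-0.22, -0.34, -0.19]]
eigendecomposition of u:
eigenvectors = [[0.99, 0.47, 0.84], [0.06, -0.82, -0.54], [-0.11, -0.31, 0.00]]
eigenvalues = [2.09, -0.75, 0.27]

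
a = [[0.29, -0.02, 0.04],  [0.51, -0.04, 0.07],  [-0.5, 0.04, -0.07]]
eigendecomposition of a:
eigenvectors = [[-0.39, 0.15, -0.14],[-0.66, 0.60, -0.0],[0.64, -0.79, 0.99]]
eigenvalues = [0.19, -0.01, -0.0]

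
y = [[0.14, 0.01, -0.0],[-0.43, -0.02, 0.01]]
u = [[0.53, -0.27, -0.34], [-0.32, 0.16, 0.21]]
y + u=[[0.67, -0.26, -0.34], [-0.75, 0.14, 0.22]]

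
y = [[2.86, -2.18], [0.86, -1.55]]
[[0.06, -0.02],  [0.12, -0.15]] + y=[[2.92, -2.20], [0.98, -1.70]]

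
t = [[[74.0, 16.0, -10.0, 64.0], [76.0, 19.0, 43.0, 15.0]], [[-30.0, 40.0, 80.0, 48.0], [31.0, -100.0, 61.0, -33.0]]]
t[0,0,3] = 64.0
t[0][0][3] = 64.0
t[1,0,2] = 80.0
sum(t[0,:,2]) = 33.0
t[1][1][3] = -33.0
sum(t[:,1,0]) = 107.0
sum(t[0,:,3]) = 79.0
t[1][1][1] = -100.0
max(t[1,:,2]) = 80.0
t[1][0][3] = 48.0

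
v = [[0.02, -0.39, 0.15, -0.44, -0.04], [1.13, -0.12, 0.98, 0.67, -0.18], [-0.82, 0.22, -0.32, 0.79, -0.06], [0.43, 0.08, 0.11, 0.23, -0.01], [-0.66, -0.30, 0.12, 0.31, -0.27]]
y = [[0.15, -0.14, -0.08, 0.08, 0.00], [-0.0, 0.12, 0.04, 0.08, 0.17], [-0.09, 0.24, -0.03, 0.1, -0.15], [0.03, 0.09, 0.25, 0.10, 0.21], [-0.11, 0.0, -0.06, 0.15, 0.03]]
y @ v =[[-0.06,-0.05,-0.08,-0.20,0.02], [0.02,-0.05,0.13,0.18,-0.07], [0.44,0.05,0.22,0.15,0.0], [-0.2,-0.02,0.05,0.33,-0.09], [0.09,0.03,0.02,0.04,-0.00]]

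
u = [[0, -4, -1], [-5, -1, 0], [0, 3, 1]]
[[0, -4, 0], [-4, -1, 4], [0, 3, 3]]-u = [[0, 0, 1], [1, 0, 4], [0, 0, 2]]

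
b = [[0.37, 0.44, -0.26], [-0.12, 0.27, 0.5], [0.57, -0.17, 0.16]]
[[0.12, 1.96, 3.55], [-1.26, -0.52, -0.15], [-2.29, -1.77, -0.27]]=b @ [[-2.86, -1.16, 1.76], [0.59, 3.52, 5.06], [-3.52, -3.22, -2.6]]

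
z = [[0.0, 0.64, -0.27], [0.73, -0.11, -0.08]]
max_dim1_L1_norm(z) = 0.92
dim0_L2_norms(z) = [0.73, 0.65, 0.28]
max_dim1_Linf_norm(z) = 0.73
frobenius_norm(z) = 1.02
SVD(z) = [[-0.46,0.89], [0.89,0.46]] @ diag([0.759397634927132, 0.6761769236428276]) @ [[0.85, -0.52, 0.07], [0.5, 0.77, -0.41]]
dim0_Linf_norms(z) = [0.73, 0.64, 0.27]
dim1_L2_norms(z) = [0.69, 0.74]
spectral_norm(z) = 0.76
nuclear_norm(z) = 1.44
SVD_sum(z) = [[-0.3, 0.18, -0.02], [0.58, -0.35, 0.05]] + [[0.30, 0.46, -0.25],  [0.15, 0.24, -0.13]]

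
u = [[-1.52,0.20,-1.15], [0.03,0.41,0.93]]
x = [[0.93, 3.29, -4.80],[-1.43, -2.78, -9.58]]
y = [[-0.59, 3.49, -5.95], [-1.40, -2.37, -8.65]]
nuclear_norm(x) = 15.21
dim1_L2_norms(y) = [6.92, 9.08]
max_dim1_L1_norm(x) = 13.79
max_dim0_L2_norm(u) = 1.52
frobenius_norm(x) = 11.67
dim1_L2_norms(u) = [1.92, 1.02]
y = x + u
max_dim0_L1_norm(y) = 14.6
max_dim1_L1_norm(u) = 2.87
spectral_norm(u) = 2.01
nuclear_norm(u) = 2.83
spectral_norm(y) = 10.60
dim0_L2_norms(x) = [1.71, 4.31, 10.72]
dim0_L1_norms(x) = [2.36, 6.07, 14.38]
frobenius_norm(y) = 11.42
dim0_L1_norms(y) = [1.99, 5.86, 14.6]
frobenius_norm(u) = 2.17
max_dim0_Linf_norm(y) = 8.65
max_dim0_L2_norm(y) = 10.5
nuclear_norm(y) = 14.83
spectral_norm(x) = 10.81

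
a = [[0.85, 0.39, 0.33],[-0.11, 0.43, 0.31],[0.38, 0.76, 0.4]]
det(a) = -0.07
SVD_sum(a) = [[0.55,0.61,0.4], [0.21,0.24,0.15], [0.55,0.61,0.39]] + [[0.30, -0.21, -0.10], [-0.32, 0.22, 0.10], [-0.17, 0.12, 0.06]] + [[-0.0,  -0.02,  0.03], [-0.00,  -0.03,  0.05], [0.00,  0.03,  -0.05]]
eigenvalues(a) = [-0.1, 1.13, 0.65]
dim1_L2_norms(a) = [0.99, 0.54, 0.94]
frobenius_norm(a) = 1.47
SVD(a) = [[-0.68, 0.63, -0.36], [-0.26, -0.68, -0.68], [-0.68, -0.37, 0.63]] @ diag([1.3409184828941514, 0.5935031226518921, 0.09105858353444304]) @ [[-0.60, -0.67, -0.43], [0.79, -0.55, -0.25], [0.07, 0.50, -0.87]]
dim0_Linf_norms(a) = [0.85, 0.76, 0.4]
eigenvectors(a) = [[0.08, 0.82, -0.89], [0.52, 0.12, 0.45], [-0.85, 0.55, 0.0]]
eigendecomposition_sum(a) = [[-0.00,-0.01,0.01], [-0.02,-0.04,0.04], [0.03,0.06,-0.06]] + [[0.52, 1.04, 0.68], [0.07, 0.15, 0.10], [0.35, 0.70, 0.46]] + [[0.33,-0.64,-0.36],[-0.17,0.32,0.18],[-0.0,0.00,0.0]]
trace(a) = 1.68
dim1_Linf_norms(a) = [0.85, 0.43, 0.76]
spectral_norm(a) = 1.34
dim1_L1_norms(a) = [1.57, 0.85, 1.54]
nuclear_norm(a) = 2.03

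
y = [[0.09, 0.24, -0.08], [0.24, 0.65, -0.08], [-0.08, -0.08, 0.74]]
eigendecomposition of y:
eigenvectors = [[0.94, -0.28, 0.20], [-0.34, -0.64, 0.69], [0.06, 0.71, 0.7]]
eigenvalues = [-0.0, 0.84, 0.64]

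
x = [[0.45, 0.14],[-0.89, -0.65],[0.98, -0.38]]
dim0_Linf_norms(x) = [0.98, 0.65]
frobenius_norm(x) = 1.59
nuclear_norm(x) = 2.15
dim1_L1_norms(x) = [0.59, 1.54, 1.36]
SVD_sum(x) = [[0.46, 0.09],[-0.98, -0.19],[0.88, 0.17]] + [[-0.01,0.05], [0.09,-0.46], [0.10,-0.55]]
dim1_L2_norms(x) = [0.47, 1.1, 1.05]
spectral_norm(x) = 1.42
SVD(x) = [[-0.33, 0.07], [0.70, -0.65], [-0.63, -0.76]] @ diag([1.416338169894102, 0.7317692180606024]) @ [[-0.98, -0.19],[-0.19, 0.98]]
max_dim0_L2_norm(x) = 1.4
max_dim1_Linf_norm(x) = 0.98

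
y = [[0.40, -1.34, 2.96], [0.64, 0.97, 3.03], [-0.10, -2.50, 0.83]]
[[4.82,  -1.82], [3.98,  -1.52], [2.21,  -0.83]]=y@[[-0.76, 0.29], [-0.33, 0.12], [1.58, -0.6]]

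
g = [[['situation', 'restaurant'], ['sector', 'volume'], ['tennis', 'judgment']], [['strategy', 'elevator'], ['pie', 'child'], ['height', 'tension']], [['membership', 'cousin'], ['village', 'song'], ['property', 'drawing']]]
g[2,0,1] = 'cousin'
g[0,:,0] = ['situation', 'sector', 'tennis']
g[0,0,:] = ['situation', 'restaurant']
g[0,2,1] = 'judgment'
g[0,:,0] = ['situation', 'sector', 'tennis']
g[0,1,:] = ['sector', 'volume']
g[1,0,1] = 'elevator'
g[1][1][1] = 'child'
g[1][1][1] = 'child'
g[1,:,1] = ['elevator', 'child', 'tension']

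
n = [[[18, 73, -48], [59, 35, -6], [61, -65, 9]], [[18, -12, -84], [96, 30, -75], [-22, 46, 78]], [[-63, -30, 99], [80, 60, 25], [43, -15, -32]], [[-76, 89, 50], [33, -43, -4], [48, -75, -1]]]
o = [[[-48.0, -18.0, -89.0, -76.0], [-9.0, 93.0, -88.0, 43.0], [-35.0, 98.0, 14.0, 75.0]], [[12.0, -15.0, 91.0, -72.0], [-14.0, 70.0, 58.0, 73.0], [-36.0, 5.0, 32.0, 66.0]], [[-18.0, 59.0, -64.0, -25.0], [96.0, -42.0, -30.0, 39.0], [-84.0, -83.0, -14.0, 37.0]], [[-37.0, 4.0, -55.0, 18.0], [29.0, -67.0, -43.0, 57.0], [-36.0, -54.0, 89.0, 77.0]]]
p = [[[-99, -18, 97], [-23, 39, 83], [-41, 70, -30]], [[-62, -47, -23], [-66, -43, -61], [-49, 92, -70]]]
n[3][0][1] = 89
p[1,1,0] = -66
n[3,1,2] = -4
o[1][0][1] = -15.0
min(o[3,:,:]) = -67.0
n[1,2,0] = -22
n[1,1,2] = -75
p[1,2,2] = -70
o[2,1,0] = 96.0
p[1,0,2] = -23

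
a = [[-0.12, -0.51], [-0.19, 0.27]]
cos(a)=[[0.94, 0.04], [0.01, 0.92]]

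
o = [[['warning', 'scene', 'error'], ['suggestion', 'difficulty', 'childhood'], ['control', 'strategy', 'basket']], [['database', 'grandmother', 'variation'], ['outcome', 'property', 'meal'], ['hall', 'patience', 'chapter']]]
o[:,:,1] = [['scene', 'difficulty', 'strategy'], ['grandmother', 'property', 'patience']]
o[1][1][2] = 'meal'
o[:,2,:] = [['control', 'strategy', 'basket'], ['hall', 'patience', 'chapter']]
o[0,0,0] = 'warning'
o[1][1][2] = 'meal'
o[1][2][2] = 'chapter'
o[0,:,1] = ['scene', 'difficulty', 'strategy']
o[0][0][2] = 'error'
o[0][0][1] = 'scene'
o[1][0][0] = 'database'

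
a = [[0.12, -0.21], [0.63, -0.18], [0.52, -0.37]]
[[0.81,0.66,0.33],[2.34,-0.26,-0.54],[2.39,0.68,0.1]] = a@[[3.13, -1.56, -1.56], [-2.06, -4.03, -2.47]]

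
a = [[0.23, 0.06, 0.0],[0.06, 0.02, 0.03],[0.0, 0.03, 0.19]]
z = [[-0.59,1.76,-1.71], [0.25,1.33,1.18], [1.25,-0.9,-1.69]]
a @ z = [[-0.12, 0.48, -0.32], [0.01, 0.11, -0.13], [0.24, -0.13, -0.29]]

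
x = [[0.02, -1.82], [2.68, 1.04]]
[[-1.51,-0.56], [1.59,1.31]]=x @ [[0.27, 0.37], [0.83, 0.31]]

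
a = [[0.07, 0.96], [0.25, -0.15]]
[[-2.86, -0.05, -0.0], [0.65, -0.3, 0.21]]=a @ [[0.78, -1.19, 0.81], [-3.04, 0.03, -0.06]]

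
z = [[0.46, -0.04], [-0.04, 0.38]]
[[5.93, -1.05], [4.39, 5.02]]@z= [[2.77, -0.64], [1.82, 1.73]]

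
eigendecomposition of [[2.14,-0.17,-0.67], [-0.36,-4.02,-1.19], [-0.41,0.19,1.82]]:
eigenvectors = [[0.02, 0.87, 0.64], [1.0, 0.04, -0.20], [-0.03, -0.5, 0.74]]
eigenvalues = [-3.99, 2.52, 1.42]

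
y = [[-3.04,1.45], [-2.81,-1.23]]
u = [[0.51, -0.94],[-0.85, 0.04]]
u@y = [[1.09,1.9], [2.47,-1.28]]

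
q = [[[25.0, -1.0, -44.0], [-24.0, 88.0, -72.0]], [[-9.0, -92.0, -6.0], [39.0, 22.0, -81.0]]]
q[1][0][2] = -6.0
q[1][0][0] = -9.0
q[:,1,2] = [-72.0, -81.0]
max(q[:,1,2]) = -72.0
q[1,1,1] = 22.0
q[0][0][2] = -44.0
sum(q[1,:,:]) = -127.0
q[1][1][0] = 39.0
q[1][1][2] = -81.0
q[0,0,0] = 25.0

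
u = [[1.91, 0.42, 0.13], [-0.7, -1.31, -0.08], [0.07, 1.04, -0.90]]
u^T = [[1.91, -0.7, 0.07], [0.42, -1.31, 1.04], [0.13, -0.08, -0.90]]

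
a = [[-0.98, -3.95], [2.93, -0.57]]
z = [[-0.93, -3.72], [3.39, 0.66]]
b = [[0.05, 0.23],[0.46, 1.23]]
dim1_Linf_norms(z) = [3.72, 3.39]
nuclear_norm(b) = 1.37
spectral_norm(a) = 4.08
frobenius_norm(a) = 5.05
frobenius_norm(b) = 1.33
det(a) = 12.13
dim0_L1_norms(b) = [0.51, 1.46]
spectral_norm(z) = 4.37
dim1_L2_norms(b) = [0.24, 1.31]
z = a + b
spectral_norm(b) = 1.33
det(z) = 12.00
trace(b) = 1.28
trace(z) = -0.27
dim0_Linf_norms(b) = [0.46, 1.23]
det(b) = -0.04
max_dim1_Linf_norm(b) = 1.23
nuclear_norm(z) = 7.12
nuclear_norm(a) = 7.05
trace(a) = -1.55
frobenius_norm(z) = 5.16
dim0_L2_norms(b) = [0.46, 1.25]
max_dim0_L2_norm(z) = 3.78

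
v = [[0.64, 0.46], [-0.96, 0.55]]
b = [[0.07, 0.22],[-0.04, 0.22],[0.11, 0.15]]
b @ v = [[-0.17,0.15], [-0.24,0.1], [-0.07,0.13]]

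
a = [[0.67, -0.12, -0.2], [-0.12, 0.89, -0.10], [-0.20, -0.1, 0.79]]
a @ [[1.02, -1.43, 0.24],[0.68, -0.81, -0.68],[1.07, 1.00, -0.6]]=[[0.39, -1.06, 0.36], [0.38, -0.65, -0.57], [0.57, 1.16, -0.45]]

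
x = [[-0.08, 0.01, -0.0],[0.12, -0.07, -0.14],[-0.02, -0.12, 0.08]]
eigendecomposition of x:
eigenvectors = [[0.12, -0.62, -0.02], [-0.89, -0.57, -0.53], [-0.44, -0.54, 0.84]]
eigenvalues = [-0.16, -0.07, 0.16]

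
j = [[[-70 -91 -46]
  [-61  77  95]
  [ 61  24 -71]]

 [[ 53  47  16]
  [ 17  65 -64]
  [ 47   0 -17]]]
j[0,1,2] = 95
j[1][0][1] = 47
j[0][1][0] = -61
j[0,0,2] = -46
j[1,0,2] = 16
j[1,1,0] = 17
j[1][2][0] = 47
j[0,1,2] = 95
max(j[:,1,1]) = 77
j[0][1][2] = 95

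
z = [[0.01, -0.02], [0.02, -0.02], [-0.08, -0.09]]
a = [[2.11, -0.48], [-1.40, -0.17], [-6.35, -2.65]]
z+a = [[2.12, -0.50],[-1.38, -0.19],[-6.43, -2.74]]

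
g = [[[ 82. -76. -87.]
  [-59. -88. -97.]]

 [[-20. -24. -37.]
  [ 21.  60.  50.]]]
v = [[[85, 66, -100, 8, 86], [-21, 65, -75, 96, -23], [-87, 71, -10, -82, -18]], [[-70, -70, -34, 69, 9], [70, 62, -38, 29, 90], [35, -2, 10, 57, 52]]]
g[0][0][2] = -87.0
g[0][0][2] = -87.0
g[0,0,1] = -76.0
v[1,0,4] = 9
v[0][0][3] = 8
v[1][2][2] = 10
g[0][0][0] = 82.0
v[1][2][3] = 57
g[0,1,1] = -88.0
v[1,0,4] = 9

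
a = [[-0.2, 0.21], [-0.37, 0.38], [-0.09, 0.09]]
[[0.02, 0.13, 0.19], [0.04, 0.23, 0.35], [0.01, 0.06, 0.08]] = a@[[-0.05, -0.29, -0.43],[0.05, 0.33, 0.49]]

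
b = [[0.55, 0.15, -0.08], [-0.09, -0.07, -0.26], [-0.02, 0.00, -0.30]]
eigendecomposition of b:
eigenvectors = [[0.99, 0.24, -0.07], [-0.14, -0.97, 0.74], [-0.02, -0.02, 0.67]]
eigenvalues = [0.53, -0.05, -0.3]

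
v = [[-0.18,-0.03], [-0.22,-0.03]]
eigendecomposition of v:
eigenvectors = [[-0.64, 0.16], [-0.76, -0.99]]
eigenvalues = [-0.22, 0.01]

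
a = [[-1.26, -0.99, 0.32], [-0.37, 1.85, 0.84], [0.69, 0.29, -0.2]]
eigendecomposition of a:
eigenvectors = [[-0.87, -0.44, -0.29], [-0.2, 0.31, 0.96], [0.45, -0.85, 0.04]]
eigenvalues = [-1.65, 0.05, 1.99]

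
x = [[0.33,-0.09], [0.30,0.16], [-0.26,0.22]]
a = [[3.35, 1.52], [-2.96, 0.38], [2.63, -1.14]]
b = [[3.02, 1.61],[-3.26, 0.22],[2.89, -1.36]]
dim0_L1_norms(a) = [8.94, 3.04]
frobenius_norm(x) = 0.59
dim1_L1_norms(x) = [0.42, 0.46, 0.48]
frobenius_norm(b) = 5.71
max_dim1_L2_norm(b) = 3.42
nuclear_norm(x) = 0.80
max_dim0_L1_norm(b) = 9.17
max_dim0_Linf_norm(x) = 0.33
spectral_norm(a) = 5.19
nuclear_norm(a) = 7.12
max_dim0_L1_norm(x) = 0.89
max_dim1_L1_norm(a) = 4.87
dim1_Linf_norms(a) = [3.35, 2.96, 2.63]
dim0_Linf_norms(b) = [3.26, 1.61]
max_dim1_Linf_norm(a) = 3.35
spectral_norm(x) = 0.52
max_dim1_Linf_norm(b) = 3.26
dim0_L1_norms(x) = [0.89, 0.47]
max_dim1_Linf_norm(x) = 0.33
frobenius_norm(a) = 5.54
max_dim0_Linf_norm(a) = 3.35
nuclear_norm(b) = 7.42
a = x + b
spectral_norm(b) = 5.30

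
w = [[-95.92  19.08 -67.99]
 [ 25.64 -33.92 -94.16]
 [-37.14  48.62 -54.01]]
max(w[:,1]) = 48.62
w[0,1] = 19.08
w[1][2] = -94.16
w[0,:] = [-95.92, 19.08, -67.99]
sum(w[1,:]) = -102.44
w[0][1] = 19.08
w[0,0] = -95.92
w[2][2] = -54.01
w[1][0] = 25.64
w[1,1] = -33.92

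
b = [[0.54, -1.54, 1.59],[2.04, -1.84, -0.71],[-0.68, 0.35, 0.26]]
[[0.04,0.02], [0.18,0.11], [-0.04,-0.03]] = b @ [[-0.00, 0.04], [-0.08, -0.01], [-0.05, -0.01]]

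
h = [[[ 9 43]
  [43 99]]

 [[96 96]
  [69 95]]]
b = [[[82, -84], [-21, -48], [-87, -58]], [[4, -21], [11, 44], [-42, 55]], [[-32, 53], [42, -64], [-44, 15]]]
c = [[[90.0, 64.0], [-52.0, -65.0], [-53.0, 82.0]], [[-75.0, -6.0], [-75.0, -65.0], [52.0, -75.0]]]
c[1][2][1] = -75.0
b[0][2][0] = -87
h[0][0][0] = 9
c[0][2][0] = -53.0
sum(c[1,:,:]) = -244.0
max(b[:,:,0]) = 82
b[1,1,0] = 11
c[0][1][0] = -52.0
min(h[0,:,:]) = 9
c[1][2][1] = -75.0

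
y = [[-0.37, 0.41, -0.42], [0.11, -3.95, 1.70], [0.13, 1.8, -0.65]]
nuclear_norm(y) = 5.21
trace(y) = -4.97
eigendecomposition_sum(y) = [[-0.36, -0.13, -0.19], [0.06, 0.02, 0.03], [0.15, 0.06, 0.08]] + [[-0.00,-0.00,-0.0], [0.0,0.0,0.0], [0.0,0.0,0.0]] + [[-0.01, 0.54, -0.23], [0.05, -3.97, 1.67], [-0.02, 1.74, -0.73]]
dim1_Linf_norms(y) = [0.42, 3.95, 1.8]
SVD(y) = [[-0.12,-0.9,0.41], [0.91,0.07,0.41], [-0.4,0.42,0.81]] @ diag([4.7376019389080275, 0.46960157746634845, 0.0014922787985252842]) @ [[0.02, -0.92, 0.39], [0.85, 0.22, 0.48], [-0.53, 0.32, 0.78]]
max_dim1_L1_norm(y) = 5.76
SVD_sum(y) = [[-0.01, 0.5, -0.21], [0.08, -3.96, 1.68], [-0.04, 1.76, -0.75]] + [[-0.36, -0.09, -0.21], [0.03, 0.01, 0.02], [0.17, 0.04, 0.1]] + [[-0.00,0.00,0.0],[-0.00,0.00,0.0],[-0.00,0.0,0.0]]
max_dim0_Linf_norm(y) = 3.95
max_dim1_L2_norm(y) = 4.3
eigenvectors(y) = [[-0.91, -0.53, 0.12], [0.15, 0.32, -0.91], [0.38, 0.78, 0.4]]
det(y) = 0.00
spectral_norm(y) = 4.74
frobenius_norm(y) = 4.76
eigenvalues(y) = [-0.26, 0.0, -4.71]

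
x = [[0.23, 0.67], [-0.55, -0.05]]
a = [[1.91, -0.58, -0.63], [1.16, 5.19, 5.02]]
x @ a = [[1.22,3.34,3.22], [-1.11,0.06,0.10]]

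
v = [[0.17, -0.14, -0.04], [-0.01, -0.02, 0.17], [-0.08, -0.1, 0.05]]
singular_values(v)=[0.23, 0.19, 0.11]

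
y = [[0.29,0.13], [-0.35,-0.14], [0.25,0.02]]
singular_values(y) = [0.55, 0.07]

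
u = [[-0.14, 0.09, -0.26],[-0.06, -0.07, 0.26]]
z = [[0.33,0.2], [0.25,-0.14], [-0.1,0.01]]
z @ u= [[-0.06, 0.02, -0.03],[-0.03, 0.03, -0.10],[0.01, -0.01, 0.03]]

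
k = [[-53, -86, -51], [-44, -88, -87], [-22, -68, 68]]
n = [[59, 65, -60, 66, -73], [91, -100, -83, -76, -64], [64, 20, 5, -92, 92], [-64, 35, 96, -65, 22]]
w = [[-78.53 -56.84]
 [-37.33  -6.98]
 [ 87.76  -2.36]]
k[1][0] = -44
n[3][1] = 35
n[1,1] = -100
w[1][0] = -37.33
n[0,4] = -73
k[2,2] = 68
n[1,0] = 91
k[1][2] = -87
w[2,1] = -2.36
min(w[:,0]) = -78.53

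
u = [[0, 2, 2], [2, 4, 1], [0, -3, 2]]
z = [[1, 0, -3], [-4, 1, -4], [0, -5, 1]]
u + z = [[1, 2, -1], [-2, 5, -3], [0, -8, 3]]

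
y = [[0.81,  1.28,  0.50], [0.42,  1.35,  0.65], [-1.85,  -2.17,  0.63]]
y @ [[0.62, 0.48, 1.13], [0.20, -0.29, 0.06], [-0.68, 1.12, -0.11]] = [[0.42, 0.58, 0.94], [0.09, 0.54, 0.48], [-2.01, 0.45, -2.29]]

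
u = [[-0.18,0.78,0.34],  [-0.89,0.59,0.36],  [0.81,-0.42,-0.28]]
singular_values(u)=[1.62, 0.55, 0.0]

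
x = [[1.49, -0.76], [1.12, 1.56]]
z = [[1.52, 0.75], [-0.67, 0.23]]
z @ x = [[3.1, 0.01], [-0.74, 0.87]]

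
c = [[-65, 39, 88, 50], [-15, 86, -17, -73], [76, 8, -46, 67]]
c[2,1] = 8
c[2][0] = 76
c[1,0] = -15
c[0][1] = 39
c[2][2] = -46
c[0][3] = 50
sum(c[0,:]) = 112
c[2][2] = -46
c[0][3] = 50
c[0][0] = -65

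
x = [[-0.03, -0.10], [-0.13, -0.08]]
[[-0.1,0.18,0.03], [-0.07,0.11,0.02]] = x @[[-0.14, 0.33, 0.11], [1.05, -1.88, -0.38]]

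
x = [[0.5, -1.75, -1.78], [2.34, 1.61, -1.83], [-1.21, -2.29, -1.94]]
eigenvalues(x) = [(1.53+0.97j), (1.53-0.97j), (-2.88+0j)]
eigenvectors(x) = [[-0.34+0.32j, (-0.34-0.32j), 0.50+0.00j], [0.79+0.00j, 0.79-0.00j, 0.09+0.00j], [-0.40-0.00j, (-0.4+0j), (0.86+0j)]]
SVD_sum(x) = [[-0.75, -1.66, -0.95], [0.48, 1.06, 0.61], [-1.17, -2.58, -1.47]] + [[0.90, 0.2, -1.07], [1.98, 0.44, -2.35], [0.24, 0.05, -0.28]] + [[0.35, -0.29, 0.24], [-0.13, 0.11, -0.09], [-0.28, 0.23, -0.19]]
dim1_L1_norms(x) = [4.03, 5.78, 5.44]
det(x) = -9.41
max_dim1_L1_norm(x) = 5.78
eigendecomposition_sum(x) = [[0.25+1.29j, (-0.47+0.27j), (-0.1-0.77j)], [1.17-1.85j, (0.88+0.22j), (-0.77+1.05j)], [-0.60+0.94j, (-0.45-0.11j), (0.39-0.53j)]] + [[0.25-1.29j, (-0.47-0.27j), -0.10+0.77j], [(1.17+1.85j), 0.88-0.22j, (-0.77-1.05j)], [-0.60-0.94j, (-0.45+0.11j), 0.39+0.53j]] + [[(-0.01-0j), -0.81-0.00j, -1.58+0.00j], [(-0-0j), -0.15-0.00j, -0.29+0.00j], [(-0.01-0j), -1.40-0.00j, -2.73+0.00j]]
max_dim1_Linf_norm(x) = 2.34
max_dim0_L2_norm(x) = 3.3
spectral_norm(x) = 4.01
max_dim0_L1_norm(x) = 5.65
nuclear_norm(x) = 8.13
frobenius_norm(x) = 5.33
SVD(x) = [[0.51, 0.41, -0.75], [-0.33, 0.90, 0.27], [0.79, 0.11, 0.60]] @ diag([4.013187523471422, 3.4348287627701, 0.6823322298562052]) @ [[-0.37,-0.81,-0.46], [0.64,0.14,-0.76], [-0.68,0.57,-0.46]]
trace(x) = 0.17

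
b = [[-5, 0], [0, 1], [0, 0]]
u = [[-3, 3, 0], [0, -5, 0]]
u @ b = [[15, 3], [0, -5]]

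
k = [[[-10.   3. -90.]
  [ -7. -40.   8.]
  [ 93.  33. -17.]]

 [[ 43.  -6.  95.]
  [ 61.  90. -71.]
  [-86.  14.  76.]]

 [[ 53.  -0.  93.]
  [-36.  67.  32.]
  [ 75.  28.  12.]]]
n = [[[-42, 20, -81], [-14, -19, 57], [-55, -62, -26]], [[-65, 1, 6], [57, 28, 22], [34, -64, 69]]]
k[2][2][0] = 75.0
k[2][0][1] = -0.0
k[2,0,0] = 53.0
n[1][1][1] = 28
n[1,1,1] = 28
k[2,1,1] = 67.0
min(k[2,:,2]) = 12.0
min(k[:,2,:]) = -86.0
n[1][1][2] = 22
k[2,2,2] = 12.0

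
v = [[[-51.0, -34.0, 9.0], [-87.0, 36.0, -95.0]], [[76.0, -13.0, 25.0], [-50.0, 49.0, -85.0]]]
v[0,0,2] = 9.0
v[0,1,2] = -95.0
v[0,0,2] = 9.0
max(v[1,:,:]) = 76.0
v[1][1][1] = 49.0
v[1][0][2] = 25.0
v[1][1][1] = 49.0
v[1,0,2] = 25.0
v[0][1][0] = -87.0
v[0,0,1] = -34.0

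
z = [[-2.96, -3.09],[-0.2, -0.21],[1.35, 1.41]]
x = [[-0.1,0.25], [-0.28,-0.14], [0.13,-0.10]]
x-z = [[2.86,3.34], [-0.08,0.07], [-1.22,-1.51]]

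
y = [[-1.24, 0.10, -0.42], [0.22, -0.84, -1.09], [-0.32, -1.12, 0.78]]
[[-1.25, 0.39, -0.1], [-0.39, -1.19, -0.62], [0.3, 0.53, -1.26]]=y@[[0.80, -0.56, 0.21], [-0.09, 0.24, 0.97], [0.59, 0.79, -0.14]]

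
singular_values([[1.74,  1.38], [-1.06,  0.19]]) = [2.35, 0.76]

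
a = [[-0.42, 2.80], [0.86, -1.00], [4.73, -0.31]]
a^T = [[-0.42, 0.86, 4.73], [2.8, -1.0, -0.31]]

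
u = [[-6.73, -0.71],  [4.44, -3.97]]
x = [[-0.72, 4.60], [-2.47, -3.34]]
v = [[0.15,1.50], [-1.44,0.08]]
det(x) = 13.77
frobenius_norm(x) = 6.24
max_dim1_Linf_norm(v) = 1.5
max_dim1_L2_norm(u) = 6.77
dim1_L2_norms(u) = [6.77, 5.96]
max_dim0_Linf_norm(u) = 6.73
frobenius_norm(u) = 9.02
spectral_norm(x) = 5.76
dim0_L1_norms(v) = [1.59, 1.58]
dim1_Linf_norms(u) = [6.73, 4.44]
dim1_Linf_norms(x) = [4.6, 3.34]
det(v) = 2.17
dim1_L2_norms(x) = [4.66, 4.15]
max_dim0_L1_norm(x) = 7.94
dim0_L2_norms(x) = [2.57, 5.68]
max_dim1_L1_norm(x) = 5.81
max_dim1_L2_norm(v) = 1.51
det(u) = 29.87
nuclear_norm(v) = 2.95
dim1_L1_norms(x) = [5.32, 5.81]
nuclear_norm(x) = 8.15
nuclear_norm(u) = 11.87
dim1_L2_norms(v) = [1.51, 1.44]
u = x @ v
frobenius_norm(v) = 2.09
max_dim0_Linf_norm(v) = 1.5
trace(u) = -10.70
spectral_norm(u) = 8.26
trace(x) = -4.06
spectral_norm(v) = 1.52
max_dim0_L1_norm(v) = 1.59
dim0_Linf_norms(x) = [2.47, 4.6]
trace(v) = 0.23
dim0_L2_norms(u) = [8.06, 4.03]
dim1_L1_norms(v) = [1.65, 1.52]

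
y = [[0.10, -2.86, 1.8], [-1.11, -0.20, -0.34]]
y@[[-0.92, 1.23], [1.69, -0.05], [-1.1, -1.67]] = [[-6.91, -2.74], [1.06, -0.79]]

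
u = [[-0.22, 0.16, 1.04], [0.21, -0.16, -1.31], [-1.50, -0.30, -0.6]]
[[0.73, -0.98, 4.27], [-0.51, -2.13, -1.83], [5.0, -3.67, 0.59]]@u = [[-6.77, -1.01, -0.52], [2.41, 0.81, 3.36], [-2.76, 1.21, 9.65]]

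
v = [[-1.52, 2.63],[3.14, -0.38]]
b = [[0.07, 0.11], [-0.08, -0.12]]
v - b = [[-1.59, 2.52], [3.22, -0.26]]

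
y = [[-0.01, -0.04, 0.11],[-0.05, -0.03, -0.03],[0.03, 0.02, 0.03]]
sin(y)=[[-0.01, -0.04, 0.11], [-0.05, -0.03, -0.03], [0.03, 0.02, 0.03]]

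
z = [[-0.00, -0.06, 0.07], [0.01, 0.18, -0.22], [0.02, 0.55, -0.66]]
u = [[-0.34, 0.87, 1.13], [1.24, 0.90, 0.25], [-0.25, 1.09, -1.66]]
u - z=[[-0.34, 0.93, 1.06],[1.23, 0.72, 0.47],[-0.27, 0.54, -1.00]]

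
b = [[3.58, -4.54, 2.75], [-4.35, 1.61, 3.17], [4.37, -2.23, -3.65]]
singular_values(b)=[8.96, 5.44, 0.43]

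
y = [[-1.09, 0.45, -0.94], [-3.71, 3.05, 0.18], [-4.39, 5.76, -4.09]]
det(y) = 15.04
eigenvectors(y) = [[-0.05, 0.72, 0.24], [0.78, 0.66, 0.10], [0.63, 0.2, 0.97]]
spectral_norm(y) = 9.39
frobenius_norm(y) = 9.72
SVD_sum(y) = [[-0.81, 0.93, -0.52],[-2.61, 2.98, -1.67],[-5.01, 5.72, -3.2]] + [[0.12, -0.01, -0.21], [-1.09, 0.08, 1.85], [0.55, -0.04, -0.93]] + [[-0.4,-0.47,-0.21], [-0.01,-0.01,-0.01], [0.07,0.08,0.04]]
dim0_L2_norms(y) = [5.85, 6.53, 4.2]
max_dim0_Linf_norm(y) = 5.76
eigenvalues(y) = [3.44, -0.94, -4.63]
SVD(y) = [[-0.14, 0.1, -0.98], [-0.46, -0.89, -0.02], [-0.88, 0.45, 0.17]] @ diag([9.394888481110776, 2.418388933458765, 0.6621671949109132]) @ [[0.61, -0.69, 0.39], [0.51, -0.04, -0.86], [0.61, 0.72, 0.33]]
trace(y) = -2.13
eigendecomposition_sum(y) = [[0.19, -0.20, -0.03],[-2.79, 2.92, 0.42],[-2.25, 2.35, 0.34]] + [[-0.79, -0.23, 0.22], [-0.73, -0.21, 0.20], [-0.22, -0.07, 0.06]] + [[-0.49, 0.88, -1.14], [-0.19, 0.34, -0.44], [-1.92, 3.48, -4.49]]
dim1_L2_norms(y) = [1.51, 4.81, 8.32]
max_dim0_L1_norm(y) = 9.26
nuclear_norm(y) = 12.48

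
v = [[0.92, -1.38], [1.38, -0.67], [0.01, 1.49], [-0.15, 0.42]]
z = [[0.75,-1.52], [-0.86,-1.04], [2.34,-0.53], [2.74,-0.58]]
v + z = [[1.67, -2.90],[0.52, -1.71],[2.35, 0.96],[2.59, -0.16]]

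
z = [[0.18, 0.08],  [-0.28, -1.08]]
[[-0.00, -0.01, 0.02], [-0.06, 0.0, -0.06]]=z @ [[-0.04,-0.05,0.07],[0.07,0.01,0.04]]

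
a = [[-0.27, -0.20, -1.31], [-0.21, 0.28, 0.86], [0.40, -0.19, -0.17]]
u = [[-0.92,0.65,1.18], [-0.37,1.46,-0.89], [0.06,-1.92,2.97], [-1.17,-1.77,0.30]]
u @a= [[0.58,0.14,1.56], [-0.56,0.65,1.89], [1.58,-1.11,-2.23], [0.81,-0.32,-0.04]]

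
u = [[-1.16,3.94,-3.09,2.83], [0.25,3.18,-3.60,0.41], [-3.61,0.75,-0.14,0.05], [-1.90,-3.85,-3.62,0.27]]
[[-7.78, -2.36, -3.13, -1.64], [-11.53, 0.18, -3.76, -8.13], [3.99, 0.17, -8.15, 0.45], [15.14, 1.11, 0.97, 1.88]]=u @ [[-1.78, -0.07, 2.0, -0.42], [-3.28, -0.09, -1.32, -1.35], [0.35, -0.25, 0.22, 1.33], [1.47, -1.01, 1.79, 2.58]]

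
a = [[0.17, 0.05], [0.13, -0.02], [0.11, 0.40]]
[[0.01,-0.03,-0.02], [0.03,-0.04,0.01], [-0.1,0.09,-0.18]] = a @ [[0.17,-0.28,-0.0], [-0.30,0.30,-0.46]]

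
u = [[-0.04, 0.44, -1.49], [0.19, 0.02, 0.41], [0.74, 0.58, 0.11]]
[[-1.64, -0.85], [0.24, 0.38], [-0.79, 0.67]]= u @ [[-0.47, 0.28], [-0.92, 0.66], [0.84, 0.76]]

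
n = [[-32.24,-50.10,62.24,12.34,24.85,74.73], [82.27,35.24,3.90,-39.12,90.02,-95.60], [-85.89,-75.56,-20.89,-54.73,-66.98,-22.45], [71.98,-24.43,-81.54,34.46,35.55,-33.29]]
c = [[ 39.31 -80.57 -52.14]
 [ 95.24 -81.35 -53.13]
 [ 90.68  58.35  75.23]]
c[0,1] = -80.57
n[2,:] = [-85.89, -75.56, -20.89, -54.73, -66.98, -22.45]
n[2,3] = -54.73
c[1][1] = -81.35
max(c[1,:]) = 95.24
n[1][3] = -39.12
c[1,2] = -53.13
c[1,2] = -53.13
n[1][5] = -95.6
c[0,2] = -52.14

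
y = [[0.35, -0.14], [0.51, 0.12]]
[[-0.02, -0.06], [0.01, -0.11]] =y@ [[-0.01,-0.19], [0.15,-0.07]]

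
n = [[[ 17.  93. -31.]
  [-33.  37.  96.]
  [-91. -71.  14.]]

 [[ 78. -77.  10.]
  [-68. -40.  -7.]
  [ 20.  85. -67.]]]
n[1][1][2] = -7.0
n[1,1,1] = -40.0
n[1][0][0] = 78.0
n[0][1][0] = -33.0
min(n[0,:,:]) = -91.0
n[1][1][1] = -40.0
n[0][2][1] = -71.0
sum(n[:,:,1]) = 27.0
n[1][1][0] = -68.0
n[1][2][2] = -67.0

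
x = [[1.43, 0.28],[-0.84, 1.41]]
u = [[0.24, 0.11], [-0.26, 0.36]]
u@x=[[0.25,0.22], [-0.67,0.43]]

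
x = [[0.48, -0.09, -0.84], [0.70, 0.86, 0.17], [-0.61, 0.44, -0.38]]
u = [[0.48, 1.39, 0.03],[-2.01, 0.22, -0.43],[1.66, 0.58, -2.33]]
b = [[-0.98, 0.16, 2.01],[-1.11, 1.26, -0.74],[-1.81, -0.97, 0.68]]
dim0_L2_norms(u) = [2.65, 1.52, 2.37]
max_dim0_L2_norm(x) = 1.05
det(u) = -7.67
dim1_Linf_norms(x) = [0.84, 0.86, 0.61]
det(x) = -0.91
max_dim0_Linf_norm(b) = 2.01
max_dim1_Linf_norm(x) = 0.86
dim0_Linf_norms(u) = [2.01, 1.39, 2.33]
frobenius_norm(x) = 1.71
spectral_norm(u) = 3.13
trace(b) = 0.96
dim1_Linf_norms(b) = [2.01, 1.26, 1.81]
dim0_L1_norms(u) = [4.15, 2.19, 2.79]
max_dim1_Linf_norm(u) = 2.33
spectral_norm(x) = 1.15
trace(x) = 0.96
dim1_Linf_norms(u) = [1.39, 2.01, 2.33]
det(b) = 6.95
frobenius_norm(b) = 3.62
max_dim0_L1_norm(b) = 3.9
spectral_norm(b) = 2.80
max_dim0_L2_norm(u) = 2.65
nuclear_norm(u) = 6.30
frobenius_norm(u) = 3.87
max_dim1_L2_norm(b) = 2.24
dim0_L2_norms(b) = [2.34, 1.6, 2.25]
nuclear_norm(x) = 2.93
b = x @ u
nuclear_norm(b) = 5.99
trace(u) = -1.63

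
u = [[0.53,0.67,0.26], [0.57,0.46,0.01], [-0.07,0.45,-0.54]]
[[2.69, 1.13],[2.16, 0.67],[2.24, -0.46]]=u @ [[0.67,0.58], [3.88,0.7], [-1.01,1.36]]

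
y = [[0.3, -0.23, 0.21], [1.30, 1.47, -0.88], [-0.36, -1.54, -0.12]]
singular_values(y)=[2.53, 0.87, 0.4]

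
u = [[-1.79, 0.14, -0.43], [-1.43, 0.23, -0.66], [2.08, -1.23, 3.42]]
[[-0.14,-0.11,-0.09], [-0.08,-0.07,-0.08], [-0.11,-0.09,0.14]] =u@[[0.10, 0.08, 0.05], [0.01, 0.01, -0.03], [-0.09, -0.07, -0.0]]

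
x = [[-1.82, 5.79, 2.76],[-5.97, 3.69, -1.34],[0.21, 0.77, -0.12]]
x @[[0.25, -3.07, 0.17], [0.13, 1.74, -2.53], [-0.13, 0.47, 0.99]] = [[-0.06, 16.96, -12.23], [-0.84, 24.12, -11.68], [0.17, 0.64, -2.03]]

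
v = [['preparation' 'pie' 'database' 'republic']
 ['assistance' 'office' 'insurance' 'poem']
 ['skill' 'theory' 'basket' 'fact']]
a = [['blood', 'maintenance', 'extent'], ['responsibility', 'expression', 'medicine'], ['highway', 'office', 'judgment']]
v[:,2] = ['database', 'insurance', 'basket']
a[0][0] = 'blood'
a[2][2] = 'judgment'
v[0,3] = 'republic'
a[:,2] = ['extent', 'medicine', 'judgment']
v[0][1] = 'pie'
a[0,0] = 'blood'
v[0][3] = 'republic'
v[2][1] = 'theory'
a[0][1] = 'maintenance'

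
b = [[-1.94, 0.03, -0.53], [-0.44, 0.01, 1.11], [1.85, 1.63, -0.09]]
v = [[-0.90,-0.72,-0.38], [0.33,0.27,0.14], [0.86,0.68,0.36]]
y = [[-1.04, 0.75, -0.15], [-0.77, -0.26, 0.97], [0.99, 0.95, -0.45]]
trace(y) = -1.75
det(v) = 0.00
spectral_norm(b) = 2.97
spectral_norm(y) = 1.86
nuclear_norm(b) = 5.30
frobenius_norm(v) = 1.73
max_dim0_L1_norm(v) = 2.09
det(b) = 3.96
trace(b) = -2.02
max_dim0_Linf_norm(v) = 0.9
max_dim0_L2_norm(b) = 2.72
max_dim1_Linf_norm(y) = 1.04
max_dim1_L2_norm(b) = 2.47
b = y + v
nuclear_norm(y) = 3.70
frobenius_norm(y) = 2.31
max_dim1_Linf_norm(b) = 1.94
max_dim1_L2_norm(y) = 1.44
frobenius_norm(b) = 3.40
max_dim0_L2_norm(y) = 1.63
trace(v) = -0.27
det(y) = 1.37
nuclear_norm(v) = 1.74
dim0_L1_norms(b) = [4.23, 1.67, 1.73]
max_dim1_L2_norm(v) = 1.21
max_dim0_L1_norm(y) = 2.8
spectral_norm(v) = 1.73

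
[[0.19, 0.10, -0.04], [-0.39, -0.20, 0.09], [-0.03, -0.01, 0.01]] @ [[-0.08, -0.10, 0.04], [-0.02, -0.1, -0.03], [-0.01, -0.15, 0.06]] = [[-0.02, -0.02, 0.00],[0.03, 0.05, -0.0],[0.0, 0.00, -0.00]]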